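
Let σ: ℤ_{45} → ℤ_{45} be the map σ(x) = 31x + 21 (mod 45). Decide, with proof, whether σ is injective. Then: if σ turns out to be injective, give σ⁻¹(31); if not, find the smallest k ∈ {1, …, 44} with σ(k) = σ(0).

25

If σ(a) = σ(b), then 31a ≡ 31b (mod 45). Because gcd(31, 45) = 1, we may cancel 31 to get a ≡ b (mod 45).
Hence σ is injective.
We now compute 31⁻¹ mod 45 explicitly. Euclid's algorithm: 45 = 1·31 + 14, 31 = 2·14 + 3, 14 = 4·3 + 2, 3 = 1·2 + 1; back-substituting gives 1 = 16·31 − 11·45, so 31⁻¹ ≡ 16 (mod 45).
Since σ is injective, we compute σ⁻¹(31): solve 31x + 21 ≡ 31 (mod 45), i.e. 31x ≡ 10 (mod 45).
Multiplying by 31⁻¹ = 16 gives x ≡ 16·10 = 160 = 3·45 + 25 ≡ 25 (mod 45).
Check: σ(25) = 31·25 + 21 = 796 = 17·45 + 31 ≡ 31 (mod 45).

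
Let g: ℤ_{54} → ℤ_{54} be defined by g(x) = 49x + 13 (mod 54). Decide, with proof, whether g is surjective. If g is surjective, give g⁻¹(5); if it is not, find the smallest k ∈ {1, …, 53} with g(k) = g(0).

34

Since gcd(49, 54) = 1, 49 is invertible modulo 54. Euclid's algorithm: 54 = 1·49 + 5, 49 = 9·5 + 4, 5 = 1·4 + 1; back-substituting gives 1 = 43·49 − 39·54, so 49⁻¹ ≡ 43 (mod 54).
Then y ↦ 43(y − 13) is a two-sided inverse to g, so every y ∈ ℤ_{54} has a preimage.
Thus g is surjective.
Since g is surjective, we compute g⁻¹(5): solve 49x + 13 ≡ 5 (mod 54), i.e. 49x ≡ 46 (mod 54).
Multiplying by 49⁻¹ = 43 gives x ≡ 43·46 = 1978 = 36·54 + 34 ≡ 34 (mod 54).
Check: g(34) = 49·34 + 13 = 1679 = 31·54 + 5 ≡ 5 (mod 54).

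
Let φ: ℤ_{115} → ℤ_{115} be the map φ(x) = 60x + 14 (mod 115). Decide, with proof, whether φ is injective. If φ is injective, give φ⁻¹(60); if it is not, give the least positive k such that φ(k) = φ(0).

23

By definition, injectivity means: for all a, b in the domain, φ(a) = φ(b) implies a = b.
We have gcd(60, 115) = 5 > 1. Taking a = 0 and b = 23: φ(0) = 14 and φ(23) = 60·23 + 14 = 1394 ≡ 14 (mod 115).
So φ(0) = φ(23) while 0 ≠ 23, hence φ is not injective.
Since φ is not injective, we find the least positive k with φ(k) = φ(0): this means 60k ≡ 0 (mod 115), i.e. 115 ∣ 60k. Since gcd(60, 115) = 5, dividing through by 5 this holds exactly when 23 ∣ 12k, and as gcd(12, 23) = 1, exactly when 23 ∣ k.
The smallest positive such k is 23.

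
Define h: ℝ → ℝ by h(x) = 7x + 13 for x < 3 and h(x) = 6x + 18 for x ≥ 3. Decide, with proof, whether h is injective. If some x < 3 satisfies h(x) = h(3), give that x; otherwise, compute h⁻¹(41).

23/6

Both pieces are strictly increasing (slopes 7 and 6), so each is injective on its own interval.
The left piece maps (−∞, 3) onto (−∞, 34); the right piece maps [3, ∞) onto [36, ∞).
These images are disjoint, so no value is attained by both pieces. Hence h is injective.
Because the two images are disjoint, no x < 3 has h(x) = h(3), so we compute h⁻¹(41): 41 lies in [36, ∞), so solve 6x + 18 = 41: x = (41 − 18)/6 = 23/6.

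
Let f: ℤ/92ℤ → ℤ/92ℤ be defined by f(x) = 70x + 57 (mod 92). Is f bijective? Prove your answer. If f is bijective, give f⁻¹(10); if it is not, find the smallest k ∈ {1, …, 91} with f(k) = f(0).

46

Recall: f is injective if f(u) = f(v) implies u = v.
We have gcd(70, 92) = 2 > 1. Taking u = 0 and v = 46: f(0) = 57 and f(46) = 70·46 + 57 = 3277 ≡ 57 (mod 92).
So f(0) = f(46) while 0 ≠ 46, thus f is not injective, hence not bijective.
Since f is not bijective, we find the least positive k with f(k) = f(0): this means 70k ≡ 0 (mod 92), i.e. 92 ∣ 70k. Since gcd(70, 92) = 2, dividing through by 2 this holds exactly when 46 ∣ 35k, and as gcd(35, 46) = 1, exactly when 46 ∣ k.
The smallest positive such k is 46.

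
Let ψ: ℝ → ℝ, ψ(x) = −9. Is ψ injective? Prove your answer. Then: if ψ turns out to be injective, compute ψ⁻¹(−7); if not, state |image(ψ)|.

Recall: injectivity means: for all x_1, x_2 in the domain, ψ(x_1) = ψ(x_2) implies x_1 = x_2.
ψ(0) = −9 = ψ(1) with 0 ≠ 1, so ψ is not injective.
Since ψ is not injective, we state |image(ψ)|: the image of ψ is {−9}, which has 1 element.

1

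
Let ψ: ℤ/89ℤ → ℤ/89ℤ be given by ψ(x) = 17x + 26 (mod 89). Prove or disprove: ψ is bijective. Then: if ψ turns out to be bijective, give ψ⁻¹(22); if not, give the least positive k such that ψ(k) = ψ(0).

5

Suppose ψ(x_1) = ψ(x_2) in ℤ/89ℤ. Then 17x_1 + 26 ≡ 17x_2 + 26 (mod 89), hence 17(x_1 − x_2) ≡ 0 (mod 89).
Since gcd(17, 89) = 1, 17 is invertible modulo 89, hence x_1 − x_2 ≡ 0 (mod 89), i.e. x_1 = x_2.
We now compute 17⁻¹ mod 89 explicitly. Euclid's algorithm: 89 = 5·17 + 4, 17 = 4·4 + 1; back-substituting gives 1 = 21·17 − 4·89, so 17⁻¹ ≡ 21 (mod 89).
For any y ∈ ℤ/89ℤ, x = 21(y − 26) mod 89 satisfies ψ(x) = 17·21(y − 26) + 26 ≡ y (since 17·21 ≡ 1 mod 89). So every y has a preimage.
So ψ is bijective.
Since ψ is bijective, we compute ψ⁻¹(22): solve 17x + 26 ≡ 22 (mod 89), i.e. 17x ≡ 85 (mod 89).
Multiplying by 17⁻¹ = 21 gives x ≡ 21·85 = 1785 = 20·89 + 5 ≡ 5 (mod 89).
Check: ψ(5) = 17·5 + 26 = 111 = 1·89 + 22 ≡ 22 (mod 89).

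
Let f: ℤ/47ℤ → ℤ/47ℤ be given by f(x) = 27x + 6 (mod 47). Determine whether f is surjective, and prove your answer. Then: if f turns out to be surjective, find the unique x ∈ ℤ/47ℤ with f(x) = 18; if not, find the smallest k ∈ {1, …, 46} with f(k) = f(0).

Since gcd(27, 47) = 1, 27 is invertible modulo 47. Euclid's algorithm: 47 = 1·27 + 20, 27 = 1·20 + 7, 20 = 2·7 + 6, 7 = 1·6 + 1; back-substituting gives 1 = 7·27 − 4·47, so 27⁻¹ ≡ 7 (mod 47).
For any y ∈ ℤ/47ℤ, x = 7(y − 6) mod 47 satisfies f(x) = 27·7(y − 6) + 6 ≡ y (since 27·7 ≡ 1 mod 47). So every y has a preimage.
Thus f is surjective.
Since f is surjective, we find f⁻¹(18): we need 27x ≡ 18 − 6 ≡ 12 (mod 47). Using 27⁻¹ = 7: x ≡ 7·12 = 84 = 1·47 + 37, so x = 37.
Check: f(37) = 27·37 + 6 = 1005 = 21·47 + 18 ≡ 18 (mod 47).

37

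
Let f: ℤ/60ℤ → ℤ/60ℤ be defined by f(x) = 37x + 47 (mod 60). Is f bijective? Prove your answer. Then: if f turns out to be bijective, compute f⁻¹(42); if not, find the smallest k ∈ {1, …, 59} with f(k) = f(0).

By definition, injectivity means: for all x_1, x_2 in the domain, f(x_1) = f(x_2) implies x_1 = x_2.
If f(x_1) = f(x_2), then 37x_1 ≡ 37x_2 (mod 60). Because gcd(37, 60) = 1, we may cancel 37 to get x_1 ≡ x_2 (mod 60).
We now compute 37⁻¹ mod 60 explicitly. Euclid's algorithm: 60 = 1·37 + 23, 37 = 1·23 + 14, 23 = 1·14 + 9, 14 = 1·9 + 5, 9 = 1·5 + 4, 5 = 1·4 + 1; back-substituting gives 1 = 13·37 − 8·60, so 37⁻¹ ≡ 13 (mod 60).
Then y ↦ 13(y − 47) is a two-sided inverse to f, so every y ∈ ℤ/60ℤ has a preimage.
So f is bijective.
Since f is bijective, we find f⁻¹(42): we need 37x ≡ 42 − 47 ≡ 55 (mod 60). Using 37⁻¹ = 13: x ≡ 13·55 = 715 = 11·60 + 55, so x = 55.
Check: f(55) = 37·55 + 47 = 2082 = 34·60 + 42 ≡ 42 (mod 60).

55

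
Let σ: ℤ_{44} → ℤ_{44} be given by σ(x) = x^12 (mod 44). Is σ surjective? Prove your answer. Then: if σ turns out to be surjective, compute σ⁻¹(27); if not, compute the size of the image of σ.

12

σ(10): Repeated squaring mod 44: 10^1 ≡ 10, 10^2 ≡ 10² = 100 ≡ 12, 10^4 ≡ 12² = 144 ≡ 12, 10^8 ≡ 12² = 144 ≡ 12. Since 12 = 8 + 4, 10^12 ≡ 12·12: 12·12 = 144 ≡ 12. So 10^12 ≡ 12 (mod 44).
σ(12): Repeated squaring mod 44: 12^1 ≡ 12, 12^2 ≡ 12² = 144 ≡ 12, 12^4 ≡ 12² = 144 ≡ 12, 12^8 ≡ 12² = 144 ≡ 12. Since 12 = 8 + 4, 12^12 ≡ 12·12: 12·12 = 144 ≡ 12. So 12^12 ≡ 12 (mod 44).
So σ(10) = σ(12) = 12 while 10 ≠ 12, therefore σ is not injective.
A non-injective map from the 44-element set ℤ_{44} to itself takes at most 43 distinct values, so it cannot be surjective. Thus σ is not surjective.
Since σ is not surjective, we determine |image(σ)|. Computing x^12 mod 44 for each x (by repeated squaring, reducing mod 44 at every step), the values σ(0), σ(1), …, σ(43) are: 0, 1, 4, 9, 16, 25, 36, 5, 20, 37, 12, 33, 12, 37, 20, 5, 36, 25, 16, 9, 4, 1, 0, 1, 4, 9, 16, 25, 36, 5, 20, 37, 12, 33, 12, 37, 20, 5, 36, 25, 16, 9, 4, 1.
The distinct values are {0, 1, 4, 5, 9, 12, 16, 20, 25, 33, 36, 37}; there are 12 of them.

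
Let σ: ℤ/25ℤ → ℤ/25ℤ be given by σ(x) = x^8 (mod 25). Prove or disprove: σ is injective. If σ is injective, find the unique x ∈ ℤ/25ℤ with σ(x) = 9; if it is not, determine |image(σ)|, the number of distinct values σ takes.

σ(3): Repeated squaring mod 25: 3^1 ≡ 3, 3^2 ≡ 3² = 9, 3^4 ≡ 9² = 81 ≡ 6, 3^8 ≡ 6² = 36 ≡ 11. So 3^8 ≡ 11 (mod 25).
σ(4): Repeated squaring mod 25: 4^1 ≡ 4, 4^2 ≡ 4² = 16, 4^4 ≡ 16² = 256 ≡ 6, 4^8 ≡ 6² = 36 ≡ 11. So 4^8 ≡ 11 (mod 25).
So σ(3) = σ(4) = 11 while 3 ≠ 4, thus σ is not injective.
Since σ is not injective, we determine |image(σ)|. Computing x^8 mod 25 for each x (by repeated squaring, reducing mod 25 at every step), the values σ(0), σ(1), …, σ(24) are: 0, 1, 6, 11, 11, 0, 16, 1, 16, 21, 0, 6, 21, 21, 6, 0, 21, 16, 1, 16, 0, 11, 11, 6, 1.
The distinct values are {0, 1, 6, 11, 16, 21}; there are 6 of them.

6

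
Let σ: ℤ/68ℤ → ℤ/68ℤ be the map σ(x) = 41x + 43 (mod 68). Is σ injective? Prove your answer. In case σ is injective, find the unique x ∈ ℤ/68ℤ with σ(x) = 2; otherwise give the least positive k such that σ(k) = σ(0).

67

Recall that σ is injective when σ(a) = σ(b) forces a = b.
If σ(a) = σ(b), then 41a ≡ 41b (mod 68). Because gcd(41, 68) = 1, we may cancel 41 to get a ≡ b (mod 68).
So σ is injective.
We now compute 41⁻¹ mod 68 explicitly. Euclid's algorithm: 68 = 1·41 + 27, 41 = 1·27 + 14, 27 = 1·14 + 13, 14 = 1·13 + 1; back-substituting gives 1 = 5·41 − 3·68, so 41⁻¹ ≡ 5 (mod 68).
Since σ is injective, we find σ⁻¹(2): we need 41x ≡ 2 − 43 ≡ 27 (mod 68). Using 41⁻¹ = 5: x ≡ 5·27 = 135 = 1·68 + 67, so x = 67.
Check: σ(67) = 41·67 + 43 = 2790 = 41·68 + 2 ≡ 2 (mod 68).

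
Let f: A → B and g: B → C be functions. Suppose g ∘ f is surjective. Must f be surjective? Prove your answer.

not surjective

No. Take A = {1, 2, 3}, B = {1, 2, 3, 4, 5, 6}, C = {1}, f(a) = 1 for every a ∈ A, and g(b) = 1 for every b ∈ B.
Then g ∘ f is surjective onto {1}, but 6 ∈ B has no preimage under f, so f is not surjective.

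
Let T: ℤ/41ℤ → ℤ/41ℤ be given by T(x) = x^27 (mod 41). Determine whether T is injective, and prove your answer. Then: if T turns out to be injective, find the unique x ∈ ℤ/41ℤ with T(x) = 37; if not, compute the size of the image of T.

18

Since 41 is prime, the nonzero elements of ℤ/41ℤ form a cyclic group of order 40.
As gcd(27, 40) = 1, raising to the 27th power is a bijection on this group: if x_1^27 ≡ x_2^27 then (x_1x_2^{−1})^27 = 1, and the only element of order dividing gcd(27, 40) = 1 is 1, so x_1 = x_2.
With T(0) = 0 this makes T injective on all of ℤ/41ℤ, hence bijective (finite equal-size domain and codomain). In particular T is injective.
Since T is injective, we find the preimage of 37. The inverse of x ↦ x^27 on (ℤ/41ℤ)^× is x ↦ x^3, because 27·3 = 81 = 2·40 + 1 ≡ 1 (mod 40) and x^{40} = 1 for x ≠ 0 (Fermat). So T⁻¹(37) = 37^3 mod 41.
Repeated squaring mod 41: 37^1 ≡ 37, 37^2 ≡ 37² = 1369 ≡ 16. Since 3 = 2 + 1, 37^3 ≡ 16·37: 16·37 = 592 ≡ 18. So 37^3 ≡ 18 (mod 41).
Hence T⁻¹(37) = 18.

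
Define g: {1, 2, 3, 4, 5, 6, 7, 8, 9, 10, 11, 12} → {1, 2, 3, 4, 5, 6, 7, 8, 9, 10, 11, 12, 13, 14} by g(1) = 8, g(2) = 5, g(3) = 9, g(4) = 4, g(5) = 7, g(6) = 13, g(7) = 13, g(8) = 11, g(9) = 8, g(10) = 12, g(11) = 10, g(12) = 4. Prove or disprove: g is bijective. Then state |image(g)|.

9

g(6) = 13 = g(7) with 6 ≠ 7, so g is not injective, hence not bijective.
The image of g is {4, 5, 7, 8, 9, 10, 11, 12, 13}, which has 9 elements.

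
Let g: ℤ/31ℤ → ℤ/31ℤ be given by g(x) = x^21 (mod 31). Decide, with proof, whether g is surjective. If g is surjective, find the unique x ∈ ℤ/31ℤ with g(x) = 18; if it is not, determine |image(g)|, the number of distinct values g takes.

11

g(1) = 1^21 = 1.
g(5): Repeated squaring mod 31: 5^1 ≡ 5, 5^2 ≡ 5² = 25, 5^4 ≡ 25² = 625 ≡ 5, 5^8 ≡ 5² = 25, 5^16 ≡ 25² = 625 ≡ 5. Since 21 = 16 + 4 + 1, 5^21 ≡ 5·5·5: 5·5 = 25, then 25·5 = 125 ≡ 1. So 5^21 ≡ 1 (mod 31).
So g(1) = g(5) = 1 while 1 ≠ 5, so g is not injective.
A non-injective map from the 31-element set ℤ/31ℤ to itself takes at most 30 distinct values, so it cannot be surjective. Therefore g is not surjective.
Since g is not surjective, we determine |image(g)|. Computing x^21 mod 31 for each x (by repeated squaring, reducing mod 31 at every step), the values g(0), g(1), …, g(30) are: 0, 1, 2, 15, 4, 1, 30, 4, 8, 8, 2, 27, 29, 15, 8, 15, 16, 23, 16, 2, 4, 29, 23, 23, 27, 1, 30, 27, 16, 29, 30.
The distinct values are {0, 1, 2, 4, 8, 15, 16, 23, 27, 29, 30}; there are 11 of them.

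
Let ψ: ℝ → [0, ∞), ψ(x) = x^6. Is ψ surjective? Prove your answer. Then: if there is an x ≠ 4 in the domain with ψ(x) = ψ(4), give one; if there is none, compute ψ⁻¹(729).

-4

For any y ∈ [0, ∞), x = y^{1/6} ∈ ℝ satisfies x^6 = y, so ψ is surjective.
For the follow-up, such an x exists: taking x = −4 ∈ ℝ gives ψ(−4) = 4096 = ψ(4) with −4 ≠ 4.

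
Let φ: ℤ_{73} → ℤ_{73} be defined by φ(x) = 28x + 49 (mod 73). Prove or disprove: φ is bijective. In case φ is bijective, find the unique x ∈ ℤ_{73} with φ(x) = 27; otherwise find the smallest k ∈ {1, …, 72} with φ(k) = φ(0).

67

Suppose φ(s) = φ(t) in ℤ_{73}. Then 28s + 49 ≡ 28t + 49 (mod 73), so 28(s − t) ≡ 0 (mod 73).
Since gcd(28, 73) = 1, 28 is invertible modulo 73, thus s − t ≡ 0 (mod 73), i.e. s = t.
We now compute 28⁻¹ mod 73 explicitly. Euclid's algorithm: 73 = 2·28 + 17, 28 = 1·17 + 11, 17 = 1·11 + 6, 11 = 1·6 + 5, 6 = 1·5 + 1; back-substituting gives 1 = 60·28 − 23·73, so 28⁻¹ ≡ 60 (mod 73).
Then y ↦ 60(y − 49) is a two-sided inverse to φ, so every y ∈ ℤ_{73} has a preimage.
Therefore φ is bijective.
Since φ is bijective, we compute φ⁻¹(27): solve 28x + 49 ≡ 27 (mod 73), i.e. 28x ≡ 51 (mod 73).
Multiplying by 28⁻¹ = 60 gives x ≡ 60·51 = 3060 = 41·73 + 67 ≡ 67 (mod 73).
Check: φ(67) = 28·67 + 49 = 1925 = 26·73 + 27 ≡ 27 (mod 73).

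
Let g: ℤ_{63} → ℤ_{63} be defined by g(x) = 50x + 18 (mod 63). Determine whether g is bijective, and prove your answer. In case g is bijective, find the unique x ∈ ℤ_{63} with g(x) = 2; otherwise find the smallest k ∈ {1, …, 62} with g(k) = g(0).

Suppose g(a) = g(b) in ℤ_{63}. Then 50a + 18 ≡ 50b + 18 (mod 63), thus 50(a − b) ≡ 0 (mod 63).
Since gcd(50, 63) = 1, 50 is invertible modulo 63, so a − b ≡ 0 (mod 63), i.e. a = b.
We now compute 50⁻¹ mod 63 explicitly. Euclid's algorithm: 63 = 1·50 + 13, 50 = 3·13 + 11, 13 = 1·11 + 2, 11 = 5·2 + 1; back-substituting gives 1 = 29·50 − 23·63, so 50⁻¹ ≡ 29 (mod 63).
Then y ↦ 29(y − 18) is a two-sided inverse to g, so every y ∈ ℤ_{63} has a preimage.
Therefore g is bijective.
Since g is bijective, we find g⁻¹(2): we need 50x ≡ 2 − 18 ≡ 47 (mod 63). Using 50⁻¹ = 29: x ≡ 29·47 = 1363 = 21·63 + 40, so x = 40.
Check: g(40) = 50·40 + 18 = 2018 = 32·63 + 2 ≡ 2 (mod 63).

40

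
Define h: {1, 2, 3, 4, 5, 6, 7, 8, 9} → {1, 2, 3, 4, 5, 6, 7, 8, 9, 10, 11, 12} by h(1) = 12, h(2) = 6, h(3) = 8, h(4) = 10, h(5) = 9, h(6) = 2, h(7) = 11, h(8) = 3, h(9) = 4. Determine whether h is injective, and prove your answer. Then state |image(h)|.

9

The values h(1), …, h(9) are 12, 6, 8, 10, 9, 2, 11, 3, 4 — all distinct.
So h(x_1) = h(x_2) only when x_1 = x_2, and h is injective.
The image of h is {2, 3, 4, 6, 8, 9, 10, 11, 12}, which has 9 elements.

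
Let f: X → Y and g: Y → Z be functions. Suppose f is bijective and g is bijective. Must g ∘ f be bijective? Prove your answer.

Injectivity: if g(f(s)) = g(f(t)) then f(s) = f(t) (g injective) so s = t (f injective).
Surjectivity: for c ∈ Z pick b with g(b) = c, then a with f(a) = b; then (g ∘ f)(a) = c.
Hence g ∘ f is bijective.

bijective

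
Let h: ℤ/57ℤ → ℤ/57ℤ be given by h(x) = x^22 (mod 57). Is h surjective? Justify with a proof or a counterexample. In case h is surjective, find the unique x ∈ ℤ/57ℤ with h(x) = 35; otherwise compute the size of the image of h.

h(8): Repeated squaring mod 57: 8^1 ≡ 8, 8^2 ≡ 8² = 64 ≡ 7, 8^4 ≡ 7² = 49, 8^8 ≡ 49² = 2401 ≡ 7, 8^16 ≡ 7² = 49. Since 22 = 16 + 4 + 2, 8^22 ≡ 49·49·7: 49·49 = 2401 ≡ 7, then 7·7 = 49. So 8^22 ≡ 49 (mod 57).
h(11): Repeated squaring mod 57: 11^1 ≡ 11, 11^2 ≡ 11² = 121 ≡ 7, 11^4 ≡ 7² = 49, 11^8 ≡ 49² = 2401 ≡ 7, 11^16 ≡ 7² = 49. Since 22 = 16 + 4 + 2, 11^22 ≡ 49·49·7: 49·49 = 2401 ≡ 7, then 7·7 = 49. So 11^22 ≡ 49 (mod 57).
So h(8) = h(11) = 49 while 8 ≠ 11, hence h is not injective.
A non-injective map from the 57-element set ℤ/57ℤ to itself takes at most 56 distinct values, so it cannot be surjective. Thus h is not surjective.
Since h is not surjective, we determine |image(h)|. Computing x^22 mod 57 for each x (by repeated squaring, reducing mod 57 at every step), the values h(0), h(1), …, h(56) are: 0, 1, 16, 24, 28, 55, 42, 7, 49, 6, 25, 49, 45, 4, 55, 9, 43, 16, 39, 19, 1, 54, 43, 28, 36, 4, 7, 30, 25, 25, 30, 7, 4, 36, 28, 43, 54, 1, 19, 39, 16, 43, 9, 55, 4, 45, 49, 25, 6, 49, 7, 42, 55, 28, 24, 16, 1.
The distinct values are {0, 1, 4, 6, 7, 9, 16, 19, 24, 25, 28, 30, 36, 39, 42, 43, 45, 49, 54, 55}; there are 20 of them.

20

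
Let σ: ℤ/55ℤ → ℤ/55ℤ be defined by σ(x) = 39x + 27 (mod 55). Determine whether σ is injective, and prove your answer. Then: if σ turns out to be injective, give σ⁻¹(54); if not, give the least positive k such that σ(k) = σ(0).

43

If σ(s) = σ(t), then 39s ≡ 39t (mod 55). Because gcd(39, 55) = 1, we may cancel 39 to get s ≡ t (mod 55).
Hence σ is injective.
We now compute 39⁻¹ mod 55 explicitly. Euclid's algorithm: 55 = 1·39 + 16, 39 = 2·16 + 7, 16 = 2·7 + 2, 7 = 3·2 + 1; back-substituting gives 1 = 24·39 − 17·55, so 39⁻¹ ≡ 24 (mod 55).
Since σ is injective, we compute σ⁻¹(54): solve 39x + 27 ≡ 54 (mod 55), i.e. 39x ≡ 27 (mod 55).
Multiplying by 39⁻¹ = 24 gives x ≡ 24·27 = 648 = 11·55 + 43 ≡ 43 (mod 55).
Check: σ(43) = 39·43 + 27 = 1704 = 30·55 + 54 ≡ 54 (mod 55).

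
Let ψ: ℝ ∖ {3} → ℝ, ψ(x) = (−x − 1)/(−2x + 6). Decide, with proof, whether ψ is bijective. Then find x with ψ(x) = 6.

If ψ(x) = 1/2, cross-multiplying gives −2(−x − 1) = −1(−2x + 6), which simplifies to 2 = −6 — false.  So 1/2 has no preimage and ψ is not surjective.
So ψ is not bijective.
Solving ψ(x) = 6: cross-multiplying gives −x − 1 = 6(−2x + 6), which rearranges to 11x = 37, so x = 37/11.

37/11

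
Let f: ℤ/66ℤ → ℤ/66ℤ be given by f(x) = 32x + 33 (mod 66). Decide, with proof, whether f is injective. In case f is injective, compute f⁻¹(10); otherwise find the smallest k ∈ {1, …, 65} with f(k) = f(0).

33

By definition, f is injective if f(x_1) = f(x_2) implies x_1 = x_2.
We have gcd(32, 66) = 2 > 1. Taking x_1 = 0 and x_2 = 33: f(0) = 33 and f(33) = 32·33 + 33 = 1089 ≡ 33 (mod 66).
So f(0) = f(33) while 0 ≠ 33, so f is not injective.
Since f is not injective, we find the least positive k with f(k) = f(0): this means 32k ≡ 0 (mod 66), i.e. 66 ∣ 32k. Since gcd(32, 66) = 2, dividing through by 2 this holds exactly when 33 ∣ 16k, and as gcd(16, 33) = 1, exactly when 33 ∣ k.
The smallest positive such k is 33.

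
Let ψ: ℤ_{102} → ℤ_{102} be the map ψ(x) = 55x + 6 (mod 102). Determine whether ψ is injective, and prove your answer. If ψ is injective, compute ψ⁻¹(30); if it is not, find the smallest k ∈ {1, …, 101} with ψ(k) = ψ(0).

If ψ(a) = ψ(b), then 55a ≡ 55b (mod 102). Because gcd(55, 102) = 1, we may cancel 55 to get a ≡ b (mod 102).
Hence ψ is injective.
We now compute 55⁻¹ mod 102 explicitly. Euclid's algorithm: 102 = 1·55 + 47, 55 = 1·47 + 8, 47 = 5·8 + 7, 8 = 1·7 + 1; back-substituting gives 1 = 13·55 − 7·102, so 55⁻¹ ≡ 13 (mod 102).
Since ψ is injective, we compute ψ⁻¹(30): solve 55x + 6 ≡ 30 (mod 102), i.e. 55x ≡ 24 (mod 102).
Multiplying by 55⁻¹ = 13 gives x ≡ 13·24 = 312 = 3·102 + 6 ≡ 6 (mod 102).
Check: ψ(6) = 55·6 + 6 = 336 = 3·102 + 30 ≡ 30 (mod 102).

6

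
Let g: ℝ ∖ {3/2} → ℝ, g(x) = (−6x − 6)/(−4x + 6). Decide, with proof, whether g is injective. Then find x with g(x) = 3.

4

Suppose g(a) = g(b). Cross-multiplying: (−6a − 6)(−4b + 6) = (−6b − 6)(−4a + 6).
Expanding both sides and cancelling the symmetric terms leaves −60·(a − b) = 0. Since −60 ≠ 0, a = b. Therefore g is injective.
Solving g(x) = 3: cross-multiplying gives −6x − 6 = 3(−4x + 6), which rearranges to 6x = 24, so x = 4.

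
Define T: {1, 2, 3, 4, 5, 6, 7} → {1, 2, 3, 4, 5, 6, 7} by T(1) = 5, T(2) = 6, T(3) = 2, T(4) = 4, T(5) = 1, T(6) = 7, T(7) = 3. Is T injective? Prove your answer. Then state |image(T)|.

7

The values T(1), …, T(7) are 5, 6, 2, 4, 1, 7, 3 — all distinct.
So T(s) = T(t) only when s = t, and T is injective.
The image of T is {1, 2, 3, 4, 5, 6, 7}, which has 7 elements.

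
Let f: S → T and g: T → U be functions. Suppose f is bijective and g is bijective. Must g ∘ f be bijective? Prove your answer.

bijective

Injectivity: if g(f(a)) = g(f(b)) then f(a) = f(b) (g injective) so a = b (f injective).
Surjectivity: for c ∈ U pick b with g(b) = c, then a with f(a) = b; then (g ∘ f)(a) = c.
Therefore g ∘ f is bijective.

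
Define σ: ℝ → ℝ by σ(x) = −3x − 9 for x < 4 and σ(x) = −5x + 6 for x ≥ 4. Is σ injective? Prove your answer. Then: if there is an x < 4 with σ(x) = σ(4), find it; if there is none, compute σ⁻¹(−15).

5/3

Both pieces are strictly decreasing (slopes −3 and −5), so each is injective on its own interval.
The left piece maps (−∞, 4) onto (−21, ∞); the right piece maps [4, ∞) onto (−∞, −14].
These images overlap. In particular σ(4) = −14 (right piece), and solving −3x − 9 = −14 on the left piece gives x = 5/3 < 4.
So σ(5/3) = σ(4) with 5/3 ≠ 4, and σ is not injective. This x = 5/3 is the requested value below 4.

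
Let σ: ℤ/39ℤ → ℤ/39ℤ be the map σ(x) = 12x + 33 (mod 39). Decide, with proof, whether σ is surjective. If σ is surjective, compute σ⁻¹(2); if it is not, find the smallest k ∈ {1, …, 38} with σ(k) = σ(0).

13

Since gcd(12, 39) = 3, we have 12x ≡ 0 (mod 3) for all x, so σ(x) ≡ 0 (mod 3).
But 1 ≢ 0 (mod 3), so 1 ∈ ℤ/39ℤ has no preimage. Therefore σ is not surjective.
Since σ is not surjective, we find the least positive k with σ(k) = σ(0): this means 12k ≡ 0 (mod 39), i.e. 39 ∣ 12k. Since gcd(12, 39) = 3, dividing through by 3 this holds exactly when 13 ∣ 4k, and as gcd(4, 13) = 1, exactly when 13 ∣ k.
The smallest positive such k is 13.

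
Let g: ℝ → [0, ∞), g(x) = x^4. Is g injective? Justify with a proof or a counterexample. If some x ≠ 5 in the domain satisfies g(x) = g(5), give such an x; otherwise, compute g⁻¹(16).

g(5) = 625 = (−5)^4 = g(−5) (since 4 is even), with 5 ≠ −5. So g is not injective.
For the follow-up, such an x exists: taking x = −5 ∈ ℝ gives g(−5) = 625 = g(5) with −5 ≠ 5.

-5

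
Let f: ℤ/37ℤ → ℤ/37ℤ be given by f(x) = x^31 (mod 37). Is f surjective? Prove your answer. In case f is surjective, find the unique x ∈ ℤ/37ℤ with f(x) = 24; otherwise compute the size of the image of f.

5

Since 37 is prime, the nonzero elements of ℤ/37ℤ form a cyclic group of order 36.
As gcd(31, 36) = 1, raising to the 31st power is a bijection on this group: if s^31 ≡ t^31 then (st^{−1})^31 = 1, and the only element of order dividing gcd(31, 36) = 1 is 1, so s = t.
With f(0) = 0 this makes f injective on all of ℤ/37ℤ, hence bijective (finite equal-size domain and codomain). In particular f is surjective.
Since f is surjective, we find the preimage of 24. The inverse of x ↦ x^31 on (ℤ/37ℤ)^× is x ↦ x^7, because 31·7 = 217 = 6·36 + 1 ≡ 1 (mod 36) and x^{36} = 1 for x ≠ 0 (Fermat). So f⁻¹(24) = 24^7 mod 37.
Repeated squaring mod 37: 24^1 ≡ 24, 24^2 ≡ 24² = 576 ≡ 21, 24^4 ≡ 21² = 441 ≡ 34. Since 7 = 4 + 2 + 1, 24^7 ≡ 34·21·24: 34·21 = 714 ≡ 11, then 11·24 = 264 ≡ 5. So 24^7 ≡ 5 (mod 37).
Hence f⁻¹(24) = 5.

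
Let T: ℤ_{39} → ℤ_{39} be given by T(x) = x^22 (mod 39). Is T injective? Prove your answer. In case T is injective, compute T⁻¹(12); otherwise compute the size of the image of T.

14

T(5): Repeated squaring mod 39: 5^1 ≡ 5, 5^2 ≡ 5² = 25, 5^4 ≡ 25² = 625 ≡ 1, 5^8 ≡ 1² = 1, 5^16 ≡ 1² = 1. Since 22 = 16 + 4 + 2, 5^22 ≡ 1·1·25: 1·1 = 1, then 1·25 = 25. So 5^22 ≡ 25 (mod 39).
T(8): Repeated squaring mod 39: 8^1 ≡ 8, 8^2 ≡ 8² = 64 ≡ 25, 8^4 ≡ 25² = 625 ≡ 1, 8^8 ≡ 1² = 1, 8^16 ≡ 1² = 1. Since 22 = 16 + 4 + 2, 8^22 ≡ 1·1·25: 1·1 = 1, then 1·25 = 25. So 8^22 ≡ 25 (mod 39).
So T(5) = T(8) = 25 while 5 ≠ 8, hence T is not injective.
Since T is not injective, we determine |image(T)|. Computing x^22 mod 39 for each x (by repeated squaring, reducing mod 39 at every step), the values T(0), T(1), …, T(38) are: 0, 1, 10, 3, 22, 25, 30, 4, 25, 9, 16, 10, 27, 13, 1, 36, 16, 22, 12, 4, 4, 12, 22, 16, 36, 1, 13, 27, 10, 16, 9, 25, 4, 30, 25, 22, 3, 10, 1.
The distinct values are {0, 1, 3, 4, 9, 10, 12, 13, 16, 22, 25, 27, 30, 36}; there are 14 of them.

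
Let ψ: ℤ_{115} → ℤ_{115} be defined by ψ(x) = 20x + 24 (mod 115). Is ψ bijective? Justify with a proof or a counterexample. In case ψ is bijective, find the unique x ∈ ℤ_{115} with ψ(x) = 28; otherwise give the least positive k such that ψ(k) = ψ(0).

23

By definition, ψ is injective when ψ(a) = ψ(b) forces a = b.
We have gcd(20, 115) = 5 > 1. Taking a = 0 and b = 23: ψ(0) = 24 and ψ(23) = 20·23 + 24 = 484 ≡ 24 (mod 115).
So ψ(0) = ψ(23) while 0 ≠ 23, therefore ψ is not injective, hence not bijective.
Since ψ is not bijective, we find the least positive k with ψ(k) = ψ(0): this means 20k ≡ 0 (mod 115), i.e. 115 ∣ 20k. Since gcd(20, 115) = 5, dividing through by 5 this holds exactly when 23 ∣ 4k, and as gcd(4, 23) = 1, exactly when 23 ∣ k.
The smallest positive such k is 23.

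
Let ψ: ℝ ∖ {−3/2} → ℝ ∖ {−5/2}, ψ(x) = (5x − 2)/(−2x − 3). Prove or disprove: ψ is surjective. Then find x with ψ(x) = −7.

-23/9

For any y ≠ −5/2, solving y(−2x − 3) = 5x − 2 for x gives a well-defined x ≠ −3/2. So ψ is surjective.
Solving ψ(x) = −7: cross-multiplying gives 5x − 2 = −7(−2x − 3), which rearranges to −9x = 23, so x = −23/9.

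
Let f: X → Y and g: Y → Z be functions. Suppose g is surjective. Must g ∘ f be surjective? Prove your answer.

not surjective

No. Take X = {1}, Y = Z = {1, 2}, f(1) = 1, and g = identity (surjective).
Then (g ∘ f)(1) = 1, and 2 ∈ Z has no preimage under g ∘ f, so g ∘ f is not surjective.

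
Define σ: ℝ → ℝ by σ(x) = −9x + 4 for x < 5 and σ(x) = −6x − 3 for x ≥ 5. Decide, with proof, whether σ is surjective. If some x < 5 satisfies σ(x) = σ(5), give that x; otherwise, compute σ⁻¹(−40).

Both pieces are strictly decreasing (slopes −9 and −6), so each is injective on its own interval.
The left piece maps (−∞, 5) onto (−41, ∞); the right piece maps [5, ∞) onto (−∞, −33].
The union (−41, ∞) ∪ (−∞, −33] covers ℝ, so σ is surjective.
For the follow-up: the images overlap, so an x < 5 with σ(x) = σ(5) exists. σ(5) = −33; solving −9x + 4 = −33 for x < 5 gives x = (−33 − 4)/(−9) = 37/9.

37/9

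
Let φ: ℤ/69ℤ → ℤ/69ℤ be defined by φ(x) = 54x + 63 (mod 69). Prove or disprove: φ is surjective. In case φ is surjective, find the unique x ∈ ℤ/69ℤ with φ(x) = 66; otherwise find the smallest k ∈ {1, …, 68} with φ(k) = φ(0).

Recall that surjectivity means every element of the codomain has a preimage under φ.
Since gcd(54, 69) = 3, we have 54x ≡ 0 (mod 3) for all x, so φ(x) ≡ 0 (mod 3).
But 1 ≢ 0 (mod 3), so 1 ∈ ℤ/69ℤ has no preimage. Hence φ is not surjective.
Since φ is not surjective, we find the least positive k with φ(k) = φ(0): this means 54k ≡ 0 (mod 69), i.e. 69 ∣ 54k. Since gcd(54, 69) = 3, dividing through by 3 this holds exactly when 23 ∣ 18k, and as gcd(18, 23) = 1, exactly when 23 ∣ k.
The smallest positive such k is 23.

23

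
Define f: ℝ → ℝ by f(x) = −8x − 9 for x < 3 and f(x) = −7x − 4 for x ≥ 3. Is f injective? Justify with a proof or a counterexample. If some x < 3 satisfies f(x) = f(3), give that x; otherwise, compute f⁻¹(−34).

Both pieces are strictly decreasing (slopes −8 and −7), so each is injective on its own interval.
The left piece maps (−∞, 3) onto (−33, ∞); the right piece maps [3, ∞) onto (−∞, −25].
These images overlap. In particular f(3) = −25 (right piece), and solving −8x − 9 = −25 on the left piece gives x = 2 < 3.
So f(2) = f(3) with 2 ≠ 3, and f is not injective. This x = 2 is the requested value below 3.

2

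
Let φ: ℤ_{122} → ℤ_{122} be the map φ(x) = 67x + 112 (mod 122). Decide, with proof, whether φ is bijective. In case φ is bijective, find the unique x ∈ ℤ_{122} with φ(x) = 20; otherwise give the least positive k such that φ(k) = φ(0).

Recall that injectivity means: for all x_1, x_2 in the domain, φ(x_1) = φ(x_2) implies x_1 = x_2.
If φ(x_1) = φ(x_2), then 67x_1 ≡ 67x_2 (mod 122). Because gcd(67, 122) = 1, we may cancel 67 to get x_1 ≡ x_2 (mod 122).
We now compute 67⁻¹ mod 122 explicitly. Euclid's algorithm: 122 = 1·67 + 55, 67 = 1·55 + 12, 55 = 4·12 + 7, 12 = 1·7 + 5, 7 = 1·5 + 2, 5 = 2·2 + 1; back-substituting gives 1 = 51·67 − 28·122, so 67⁻¹ ≡ 51 (mod 122).
For any y ∈ ℤ_{122}, x = 51(y − 112) mod 122 satisfies φ(x) = 67·51(y − 112) + 112 ≡ y (since 67·51 ≡ 1 mod 122). So every y has a preimage.
Hence φ is bijective.
Since φ is bijective, we find φ⁻¹(20): we need 67x ≡ 20 − 112 ≡ 30 (mod 122). Using 67⁻¹ = 51: x ≡ 51·30 = 1530 = 12·122 + 66, so x = 66.
Check: φ(66) = 67·66 + 112 = 4534 = 37·122 + 20 ≡ 20 (mod 122).

66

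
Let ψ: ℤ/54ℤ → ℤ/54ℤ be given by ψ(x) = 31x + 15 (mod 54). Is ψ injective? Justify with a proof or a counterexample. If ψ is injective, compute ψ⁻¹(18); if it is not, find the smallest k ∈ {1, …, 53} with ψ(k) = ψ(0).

21

Suppose ψ(s) = ψ(t) in ℤ/54ℤ. Then 31s + 15 ≡ 31t + 15 (mod 54), so 31(s − t) ≡ 0 (mod 54).
Since gcd(31, 54) = 1, 31 is invertible modulo 54, hence s − t ≡ 0 (mod 54), i.e. s = t.
Hence ψ is injective.
We now compute 31⁻¹ mod 54 explicitly. Euclid's algorithm: 54 = 1·31 + 23, 31 = 1·23 + 8, 23 = 2·8 + 7, 8 = 1·7 + 1; back-substituting gives 1 = 7·31 − 4·54, so 31⁻¹ ≡ 7 (mod 54).
Since ψ is injective, we compute ψ⁻¹(18): solve 31x + 15 ≡ 18 (mod 54), i.e. 31x ≡ 3 (mod 54).
Multiplying by 31⁻¹ = 7 gives x ≡ 7·3 = 21 ≡ 21 (mod 54).
Check: ψ(21) = 31·21 + 15 = 666 = 12·54 + 18 ≡ 18 (mod 54).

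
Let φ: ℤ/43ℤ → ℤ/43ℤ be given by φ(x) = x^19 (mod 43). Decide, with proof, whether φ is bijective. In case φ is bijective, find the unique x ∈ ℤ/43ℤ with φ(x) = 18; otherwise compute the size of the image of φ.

26

Since 43 is prime, the nonzero elements of ℤ/43ℤ form a cyclic group of order 42.
As gcd(19, 42) = 1, raising to the 19th power is a bijection on this group: if x_1^19 ≡ x_2^19 then (x_1x_2^{−1})^19 = 1, and the only element of order dividing gcd(19, 42) = 1 is 1, so x_1 = x_2.
With φ(0) = 0 this makes φ injective on all of ℤ/43ℤ, hence bijective (finite equal-size domain and codomain). In particular φ is bijective.
Since φ is bijective, we find the preimage of 18. The inverse of x ↦ x^19 on (ℤ/43ℤ)^× is x ↦ x^31, because 19·31 = 589 = 14·42 + 1 ≡ 1 (mod 42) and x^{42} = 1 for x ≠ 0 (Fermat). So φ⁻¹(18) = 18^31 mod 43.
Repeated squaring mod 43: 18^1 ≡ 18, 18^2 ≡ 18² = 324 ≡ 23, 18^4 ≡ 23² = 529 ≡ 13, 18^8 ≡ 13² = 169 ≡ 40, 18^16 ≡ 40² = 1600 ≡ 9. Since 31 = 16 + 8 + 4 + 2 + 1, 18^31 ≡ 9·40·13·23·18: 9·40 = 360 ≡ 16, then 16·13 = 208 ≡ 36, then 36·23 = 828 ≡ 11, then 11·18 = 198 ≡ 26. So 18^31 ≡ 26 (mod 43).
Hence φ⁻¹(18) = 26.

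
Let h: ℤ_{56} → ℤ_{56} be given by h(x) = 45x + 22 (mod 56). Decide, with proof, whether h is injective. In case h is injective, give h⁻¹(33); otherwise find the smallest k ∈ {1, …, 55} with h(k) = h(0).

55

Suppose h(s) = h(t) in ℤ_{56}. Then 45s + 22 ≡ 45t + 22 (mod 56), therefore 45(s − t) ≡ 0 (mod 56).
Since gcd(45, 56) = 1, 45 is invertible modulo 56, thus s − t ≡ 0 (mod 56), i.e. s = t.
So h is injective.
We now compute 45⁻¹ mod 56 explicitly. Euclid's algorithm: 56 = 1·45 + 11, 45 = 4·11 + 1; back-substituting gives 1 = 5·45 − 4·56, so 45⁻¹ ≡ 5 (mod 56).
Since h is injective, we find h⁻¹(33): we need 45x ≡ 33 − 22 ≡ 11 (mod 56). Using 45⁻¹ = 5: x ≡ 5·11 = 55, so x = 55.
Check: h(55) = 45·55 + 22 = 2497 = 44·56 + 33 ≡ 33 (mod 56).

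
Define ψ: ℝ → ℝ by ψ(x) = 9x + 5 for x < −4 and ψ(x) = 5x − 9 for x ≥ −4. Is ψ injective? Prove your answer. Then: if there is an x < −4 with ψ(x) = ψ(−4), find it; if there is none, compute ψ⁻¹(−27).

Both pieces are strictly increasing (slopes 9 and 5), so each is injective on its own interval.
The left piece maps (−∞, −4) onto (−∞, −31); the right piece maps [−4, ∞) onto [−29, ∞).
These images are disjoint, so no value is attained by both pieces. Thus ψ is injective.
Because the two images are disjoint, no x < −4 has ψ(x) = ψ(−4), so we compute ψ⁻¹(−27): −27 lies in [−29, ∞), so solve 5x − 9 = −27: x = (−27 + 9)/5 = −18/5.

-18/5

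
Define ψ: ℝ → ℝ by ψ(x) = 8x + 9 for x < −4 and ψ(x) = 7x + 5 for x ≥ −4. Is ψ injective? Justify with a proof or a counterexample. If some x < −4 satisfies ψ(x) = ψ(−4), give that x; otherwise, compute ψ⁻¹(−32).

Both pieces are strictly increasing (slopes 8 and 7), so each is injective on its own interval.
The left piece maps (−∞, −4) onto (−∞, −23); the right piece maps [−4, ∞) onto [−23, ∞).
These images are disjoint, so no value is attained by both pieces. So ψ is injective.
Because the two images are disjoint, no x < −4 has ψ(x) = ψ(−4), so we compute ψ⁻¹(−32): −32 lies in (−∞, −23), so solve 8x + 9 = −32: x = (−32 − 9)/8 = −41/8.

-41/8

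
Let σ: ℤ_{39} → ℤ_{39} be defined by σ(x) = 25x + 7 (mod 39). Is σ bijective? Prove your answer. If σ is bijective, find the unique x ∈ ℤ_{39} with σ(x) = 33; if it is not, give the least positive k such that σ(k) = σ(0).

If σ(u) = σ(v), then 25u ≡ 25v (mod 39). Because gcd(25, 39) = 1, we may cancel 25 to get u ≡ v (mod 39).
We now compute 25⁻¹ mod 39 explicitly. Euclid's algorithm: 39 = 1·25 + 14, 25 = 1·14 + 11, 14 = 1·11 + 3, 11 = 3·3 + 2, 3 = 1·2 + 1; back-substituting gives 1 = 25·25 − 16·39, so 25⁻¹ ≡ 25 (mod 39).
For any y ∈ ℤ_{39}, x = 25(y − 7) mod 39 satisfies σ(x) = 25·25(y − 7) + 7 ≡ y (since 25·25 ≡ 1 mod 39). So every y has a preimage.
Therefore σ is bijective.
Since σ is bijective, we compute σ⁻¹(33): solve 25x + 7 ≡ 33 (mod 39), i.e. 25x ≡ 26 (mod 39).
Multiplying by 25⁻¹ = 25 gives x ≡ 25·26 = 650 = 16·39 + 26 ≡ 26 (mod 39).
Check: σ(26) = 25·26 + 7 = 657 = 16·39 + 33 ≡ 33 (mod 39).

26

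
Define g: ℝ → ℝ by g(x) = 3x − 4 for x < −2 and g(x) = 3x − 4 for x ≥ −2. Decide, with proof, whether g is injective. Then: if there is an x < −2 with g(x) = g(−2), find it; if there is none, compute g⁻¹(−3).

Both pieces are strictly increasing (slopes 3 and 3), so each is injective on its own interval.
The left piece maps (−∞, −2) onto (−∞, −10); the right piece maps [−2, ∞) onto [−10, ∞).
These images are disjoint, so no value is attained by both pieces. Thus g is injective.
Because the two images are disjoint, no x < −2 has g(x) = g(−2), so we compute g⁻¹(−3): −3 lies in [−10, ∞), so solve 3x − 4 = −3: x = (−3 + 4)/3 = 1/3.

1/3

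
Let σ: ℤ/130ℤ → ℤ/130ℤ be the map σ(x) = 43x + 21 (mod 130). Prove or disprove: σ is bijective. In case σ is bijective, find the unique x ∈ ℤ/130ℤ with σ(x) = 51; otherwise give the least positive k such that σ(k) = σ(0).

Suppose σ(s) = σ(t) in ℤ/130ℤ. Then 43s + 21 ≡ 43t + 21 (mod 130), hence 43(s − t) ≡ 0 (mod 130).
Since gcd(43, 130) = 1, 43 is invertible modulo 130, therefore s − t ≡ 0 (mod 130), i.e. s = t.
We now compute 43⁻¹ mod 130 explicitly. Euclid's algorithm: 130 = 3·43 + 1; back-substituting gives 1 = 127·43 − 42·130, so 43⁻¹ ≡ 127 (mod 130).
Then y ↦ 127(y − 21) is a two-sided inverse to σ, so every y ∈ ℤ/130ℤ has a preimage.
So σ is bijective.
Since σ is bijective, we compute σ⁻¹(51): solve 43x + 21 ≡ 51 (mod 130), i.e. 43x ≡ 30 (mod 130).
Multiplying by 43⁻¹ = 127 gives x ≡ 127·30 = 3810 = 29·130 + 40 ≡ 40 (mod 130).
Check: σ(40) = 43·40 + 21 = 1741 = 13·130 + 51 ≡ 51 (mod 130).

40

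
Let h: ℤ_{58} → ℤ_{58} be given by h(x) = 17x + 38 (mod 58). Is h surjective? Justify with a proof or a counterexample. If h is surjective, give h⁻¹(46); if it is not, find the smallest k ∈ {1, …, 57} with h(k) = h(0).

38

Since gcd(17, 58) = 1, 17 is invertible modulo 58. Euclid's algorithm: 58 = 3·17 + 7, 17 = 2·7 + 3, 7 = 2·3 + 1; back-substituting gives 1 = 41·17 − 12·58, so 17⁻¹ ≡ 41 (mod 58).
For any y ∈ ℤ_{58}, x = 41(y − 38) mod 58 satisfies h(x) = 17·41(y − 38) + 38 ≡ y (since 17·41 ≡ 1 mod 58). So every y has a preimage.
Thus h is surjective.
Since h is surjective, we compute h⁻¹(46): solve 17x + 38 ≡ 46 (mod 58), i.e. 17x ≡ 8 (mod 58).
Multiplying by 17⁻¹ = 41 gives x ≡ 41·8 = 328 = 5·58 + 38 ≡ 38 (mod 58).
Check: h(38) = 17·38 + 38 = 684 = 11·58 + 46 ≡ 46 (mod 58).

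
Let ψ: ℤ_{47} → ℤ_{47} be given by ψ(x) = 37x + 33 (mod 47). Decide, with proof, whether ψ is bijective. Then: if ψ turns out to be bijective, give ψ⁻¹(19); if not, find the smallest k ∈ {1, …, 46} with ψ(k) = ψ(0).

By definition, ψ is injective if ψ(u) = ψ(v) implies u = v.
Suppose ψ(u) = ψ(v) in ℤ_{47}. Then 37u + 33 ≡ 37v + 33 (mod 47), so 37(u − v) ≡ 0 (mod 47).
Since gcd(37, 47) = 1, 37 is invertible modulo 47, so u − v ≡ 0 (mod 47), i.e. u = v.
We now compute 37⁻¹ mod 47 explicitly. Euclid's algorithm: 47 = 1·37 + 10, 37 = 3·10 + 7, 10 = 1·7 + 3, 7 = 2·3 + 1; back-substituting gives 1 = 14·37 − 11·47, so 37⁻¹ ≡ 14 (mod 47).
For any y ∈ ℤ_{47}, x = 14(y − 33) mod 47 satisfies ψ(x) = 37·14(y − 33) + 33 ≡ y (since 37·14 ≡ 1 mod 47). So every y has a preimage.
Therefore ψ is bijective.
Since ψ is bijective, we compute ψ⁻¹(19): solve 37x + 33 ≡ 19 (mod 47), i.e. 37x ≡ 33 (mod 47).
Multiplying by 37⁻¹ = 14 gives x ≡ 14·33 = 462 = 9·47 + 39 ≡ 39 (mod 47).
Check: ψ(39) = 37·39 + 33 = 1476 = 31·47 + 19 ≡ 19 (mod 47).

39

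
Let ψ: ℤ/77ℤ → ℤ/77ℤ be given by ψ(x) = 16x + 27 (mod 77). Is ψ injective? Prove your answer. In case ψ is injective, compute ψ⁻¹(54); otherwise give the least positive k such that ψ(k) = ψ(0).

If ψ(a) = ψ(b), then 16a ≡ 16b (mod 77). Because gcd(16, 77) = 1, we may cancel 16 to get a ≡ b (mod 77).
Hence ψ is injective.
We now compute 16⁻¹ mod 77 explicitly. Euclid's algorithm: 77 = 4·16 + 13, 16 = 1·13 + 3, 13 = 4·3 + 1; back-substituting gives 1 = 53·16 − 11·77, so 16⁻¹ ≡ 53 (mod 77).
Since ψ is injective, we find ψ⁻¹(54): we need 16x ≡ 54 − 27 ≡ 27 (mod 77). Using 16⁻¹ = 53: x ≡ 53·27 = 1431 = 18·77 + 45, so x = 45.
Check: ψ(45) = 16·45 + 27 = 747 = 9·77 + 54 ≡ 54 (mod 77).

45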